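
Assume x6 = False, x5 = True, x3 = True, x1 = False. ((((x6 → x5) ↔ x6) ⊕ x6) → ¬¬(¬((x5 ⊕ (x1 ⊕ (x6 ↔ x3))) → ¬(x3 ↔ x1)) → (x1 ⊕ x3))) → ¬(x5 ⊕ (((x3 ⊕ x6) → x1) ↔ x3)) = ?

x6 → x5 = False → True = True
(x6 → x5) ↔ x6 = True ↔ False = False
((x6 → x5) ↔ x6) ⊕ x6 = False ⊕ False = False
x6 ↔ x3 = False ↔ True = False
x1 ⊕ (x6 ↔ x3) = False ⊕ False = False
x5 ⊕ (x1 ⊕ (x6 ↔ x3)) = True ⊕ False = True
x3 ↔ x1 = True ↔ False = False
¬(x3 ↔ x1) = ¬False = True
(x5 ⊕ (x1 ⊕ (x6 ↔ x3))) → ¬(x3 ↔ x1) = True → True = True
¬((x5 ⊕ (x1 ⊕ (x6 ↔ x3))) → ¬(x3 ↔ x1)) = ¬True = False
x1 ⊕ x3 = False ⊕ True = True
¬((x5 ⊕ (x1 ⊕ (x6 ↔ x3))) → ¬(x3 ↔ x1)) → (x1 ⊕ x3) = False → True = True
¬(¬((x5 ⊕ (x1 ⊕ (x6 ↔ x3))) → ¬(x3 ↔ x1)) → (x1 ⊕ x3)) = ¬True = False
¬¬(¬((x5 ⊕ (x1 ⊕ (x6 ↔ x3))) → ¬(x3 ↔ x1)) → (x1 ⊕ x3)) = ¬False = True
(((x6 → x5) ↔ x6) ⊕ x6) → ¬¬(¬((x5 ⊕ (x1 ⊕ (x6 ↔ x3))) → ¬(x3 ↔ x1)) → (x1 ⊕ x3)) = False → True = True
x3 ⊕ x6 = True ⊕ False = True
(x3 ⊕ x6) → x1 = True → False = False
((x3 ⊕ x6) → x1) ↔ x3 = False ↔ True = False
x5 ⊕ (((x3 ⊕ x6) → x1) ↔ x3) = True ⊕ False = True
¬(x5 ⊕ (((x3 ⊕ x6) → x1) ↔ x3)) = ¬True = False
((((x6 → x5) ↔ x6) ⊕ x6) → ¬¬(¬((x5 ⊕ (x1 ⊕ (x6 ↔ x3))) → ¬(x3 ↔ x1)) → (x1 ⊕ x3))) → ¬(x5 ⊕ (((x3 ⊕ x6) → x1) ↔ x3)) = True → False = False

False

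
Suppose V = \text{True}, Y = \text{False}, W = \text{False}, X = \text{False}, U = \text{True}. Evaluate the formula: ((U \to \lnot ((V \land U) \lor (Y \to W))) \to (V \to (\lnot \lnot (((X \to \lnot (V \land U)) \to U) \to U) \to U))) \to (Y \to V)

V \land U = \text{True} \land \text{True} = \text{True}
Y \to W = \text{False} \to \text{False} = \text{True}
(V \land U) \lor (Y \to W) = \text{True} \lor \text{True} = \text{True}
\lnot ((V \land U) \lor (Y \to W)) = \lnot \text{True} = \text{False}
U \to \lnot ((V \land U) \lor (Y \to W)) = \text{True} \to \text{False} = \text{False}
V \land U = \text{True} \land \text{True} = \text{True}
\lnot (V \land U) = \lnot \text{True} = \text{False}
X \to \lnot (V \land U) = \text{False} \to \text{False} = \text{True}
(X \to \lnot (V \land U)) \to U = \text{True} \to \text{True} = \text{True}
((X \to \lnot (V \land U)) \to U) \to U = \text{True} \to \text{True} = \text{True}
\lnot (((X \to \lnot (V \land U)) \to U) \to U) = \lnot \text{True} = \text{False}
\lnot \lnot (((X \to \lnot (V \land U)) \to U) \to U) = \lnot \text{False} = \text{True}
\lnot \lnot (((X \to \lnot (V \land U)) \to U) \to U) \to U = \text{True} \to \text{True} = \text{True}
V \to (\lnot \lnot (((X \to \lnot (V \land U)) \to U) \to U) \to U) = \text{True} \to \text{True} = \text{True}
(U \to \lnot ((V \land U) \lor (Y \to W))) \to (V \to (\lnot \lnot (((X \to \lnot (V \land U)) \to U) \to U) \to U)) = \text{False} \to \text{True} = \text{True}
Y \to V = \text{False} \to \text{True} = \text{True}
((U \to \lnot ((V \land U) \lor (Y \to W))) \to (V \to (\lnot \lnot (((X \to \lnot (V \land U)) \to U) \to U) \to U))) \to (Y \to V) = \text{True} \to \text{True} = \text{True}

\text{True}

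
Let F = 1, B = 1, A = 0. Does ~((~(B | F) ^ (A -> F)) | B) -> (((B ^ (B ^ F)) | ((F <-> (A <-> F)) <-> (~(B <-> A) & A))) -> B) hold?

1

B | F = 1 | 1 = 1
~(B | F) = ~1 = 0
A -> F = 0 -> 1 = 1
~(B | F) ^ (A -> F) = 0 ^ 1 = 1
(~(B | F) ^ (A -> F)) | B = 1 | 1 = 1
~((~(B | F) ^ (A -> F)) | B) = ~1 = 0
B ^ F = 1 ^ 1 = 0
B ^ (B ^ F) = 1 ^ 0 = 1
A <-> F = 0 <-> 1 = 0
F <-> (A <-> F) = 1 <-> 0 = 0
B <-> A = 1 <-> 0 = 0
~(B <-> A) = ~0 = 1
~(B <-> A) & A = 1 & 0 = 0
(F <-> (A <-> F)) <-> (~(B <-> A) & A) = 0 <-> 0 = 1
(B ^ (B ^ F)) | ((F <-> (A <-> F)) <-> (~(B <-> A) & A)) = 1 | 1 = 1
((B ^ (B ^ F)) | ((F <-> (A <-> F)) <-> (~(B <-> A) & A))) -> B = 1 -> 1 = 1
~((~(B | F) ^ (A -> F)) | B) -> (((B ^ (B ^ F)) | ((F <-> (A <-> F)) <-> (~(B <-> A) & A))) -> B) = 0 -> 1 = 1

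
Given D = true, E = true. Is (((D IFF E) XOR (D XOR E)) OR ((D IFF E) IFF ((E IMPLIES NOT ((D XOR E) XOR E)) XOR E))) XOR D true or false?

false

D IFF E = true IFF true = true
D XOR E = true XOR true = false
(D IFF E) XOR (D XOR E) = true XOR false = true
D IFF E = true IFF true = true
D XOR E = true XOR true = false
(D XOR E) XOR E = false XOR true = true
NOT ((D XOR E) XOR E) = NOT true = false
E IMPLIES NOT ((D XOR E) XOR E) = true IMPLIES false = false
(E IMPLIES NOT ((D XOR E) XOR E)) XOR E = false XOR true = true
(D IFF E) IFF ((E IMPLIES NOT ((D XOR E) XOR E)) XOR E) = true IFF true = true
((D IFF E) XOR (D XOR E)) OR ((D IFF E) IFF ((E IMPLIES NOT ((D XOR E) XOR E)) XOR E)) = true OR true = true
(((D IFF E) XOR (D XOR E)) OR ((D IFF E) IFF ((E IMPLIES NOT ((D XOR E) XOR E)) XOR E))) XOR D = true XOR true = false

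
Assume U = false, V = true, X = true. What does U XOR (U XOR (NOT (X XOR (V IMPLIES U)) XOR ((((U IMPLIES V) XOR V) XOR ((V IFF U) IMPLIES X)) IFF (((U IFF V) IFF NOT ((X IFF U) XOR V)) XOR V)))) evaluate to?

V IMPLIES U = true IMPLIES false = false
X XOR (V IMPLIES U) = true XOR false = true
NOT (X XOR (V IMPLIES U)) = NOT true = false
U IMPLIES V = false IMPLIES true = true
(U IMPLIES V) XOR V = true XOR true = false
V IFF U = true IFF false = false
(V IFF U) IMPLIES X = false IMPLIES true = true
((U IMPLIES V) XOR V) XOR ((V IFF U) IMPLIES X) = false XOR true = true
U IFF V = false IFF true = false
X IFF U = true IFF false = false
(X IFF U) XOR V = false XOR true = true
NOT ((X IFF U) XOR V) = NOT true = false
(U IFF V) IFF NOT ((X IFF U) XOR V) = false IFF false = true
((U IFF V) IFF NOT ((X IFF U) XOR V)) XOR V = true XOR true = false
(((U IMPLIES V) XOR V) XOR ((V IFF U) IMPLIES X)) IFF (((U IFF V) IFF NOT ((X IFF U) XOR V)) XOR V) = true IFF false = false
NOT (X XOR (V IMPLIES U)) XOR ((((U IMPLIES V) XOR V) XOR ((V IFF U) IMPLIES X)) IFF (((U IFF V) IFF NOT ((X IFF U) XOR V)) XOR V)) = false XOR false = false
U XOR (NOT (X XOR (V IMPLIES U)) XOR ((((U IMPLIES V) XOR V) XOR ((V IFF U) IMPLIES X)) IFF (((U IFF V) IFF NOT ((X IFF U) XOR V)) XOR V))) = false XOR false = false
U XOR (U XOR (NOT (X XOR (V IMPLIES U)) XOR ((((U IMPLIES V) XOR V) XOR ((V IFF U) IMPLIES X)) IFF (((U IFF V) IFF NOT ((X IFF U) XOR V)) XOR V)))) = false XOR false = false

false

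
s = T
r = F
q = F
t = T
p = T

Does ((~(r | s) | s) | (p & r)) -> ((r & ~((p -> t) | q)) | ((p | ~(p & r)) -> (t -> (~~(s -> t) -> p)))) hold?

r | s = F | T = T
~(r | s) = ~T = F
~(r | s) | s = F | T = T
p & r = T & F = F
(~(r | s) | s) | (p & r) = T | F = T
p -> t = T -> T = T
(p -> t) | q = T | F = T
~((p -> t) | q) = ~T = F
r & ~((p -> t) | q) = F & F = F
p & r = T & F = F
~(p & r) = ~F = T
p | ~(p & r) = T | T = T
s -> t = T -> T = T
~(s -> t) = ~T = F
~~(s -> t) = ~F = T
~~(s -> t) -> p = T -> T = T
t -> (~~(s -> t) -> p) = T -> T = T
(p | ~(p & r)) -> (t -> (~~(s -> t) -> p)) = T -> T = T
(r & ~((p -> t) | q)) | ((p | ~(p & r)) -> (t -> (~~(s -> t) -> p))) = F | T = T
((~(r | s) | s) | (p & r)) -> ((r & ~((p -> t) | q)) | ((p | ~(p & r)) -> (t -> (~~(s -> t) -> p)))) = T -> T = T

T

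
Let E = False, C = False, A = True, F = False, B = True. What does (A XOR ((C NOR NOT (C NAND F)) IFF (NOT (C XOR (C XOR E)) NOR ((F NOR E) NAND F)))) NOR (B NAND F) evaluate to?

C NAND F = False NAND False = True
NOT (C NAND F) = NOT True = False
C NOR NOT (C NAND F) = False NOR False = True
C XOR E = False XOR False = False
C XOR (C XOR E) = False XOR False = False
NOT (C XOR (C XOR E)) = NOT False = True
F NOR E = False NOR False = True
(F NOR E) NAND F = True NAND False = True
NOT (C XOR (C XOR E)) NOR ((F NOR E) NAND F) = True NOR True = False
(C NOR NOT (C NAND F)) IFF (NOT (C XOR (C XOR E)) NOR ((F NOR E) NAND F)) = True IFF False = False
A XOR ((C NOR NOT (C NAND F)) IFF (NOT (C XOR (C XOR E)) NOR ((F NOR E) NAND F))) = True XOR False = True
B NAND F = True NAND False = True
(A XOR ((C NOR NOT (C NAND F)) IFF (NOT (C XOR (C XOR E)) NOR ((F NOR E) NAND F)))) NOR (B NAND F) = True NOR True = False

False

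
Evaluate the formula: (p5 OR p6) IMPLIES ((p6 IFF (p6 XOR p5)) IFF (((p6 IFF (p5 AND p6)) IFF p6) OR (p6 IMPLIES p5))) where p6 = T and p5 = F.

p5 OR p6 = F OR T = T
p6 XOR p5 = T XOR F = T
p6 IFF (p6 XOR p5) = T IFF T = T
p5 AND p6 = F AND T = F
p6 IFF (p5 AND p6) = T IFF F = F
(p6 IFF (p5 AND p6)) IFF p6 = F IFF T = F
p6 IMPLIES p5 = T IMPLIES F = F
((p6 IFF (p5 AND p6)) IFF p6) OR (p6 IMPLIES p5) = F OR F = F
(p6 IFF (p6 XOR p5)) IFF (((p6 IFF (p5 AND p6)) IFF p6) OR (p6 IMPLIES p5)) = T IFF F = F
(p5 OR p6) IMPLIES ((p6 IFF (p6 XOR p5)) IFF (((p6 IFF (p5 AND p6)) IFF p6) OR (p6 IMPLIES p5))) = T IMPLIES F = F

F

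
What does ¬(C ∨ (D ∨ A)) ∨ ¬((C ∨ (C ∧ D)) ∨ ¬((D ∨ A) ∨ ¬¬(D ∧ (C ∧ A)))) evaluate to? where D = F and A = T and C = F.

D ∨ A = F ∨ T = T
C ∨ (D ∨ A) = F ∨ T = T
¬(C ∨ (D ∨ A)) = ¬T = F
C ∧ D = F ∧ F = F
C ∨ (C ∧ D) = F ∨ F = F
D ∨ A = F ∨ T = T
C ∧ A = F ∧ T = F
D ∧ (C ∧ A) = F ∧ F = F
¬(D ∧ (C ∧ A)) = ¬F = T
¬¬(D ∧ (C ∧ A)) = ¬T = F
(D ∨ A) ∨ ¬¬(D ∧ (C ∧ A)) = T ∨ F = T
¬((D ∨ A) ∨ ¬¬(D ∧ (C ∧ A))) = ¬T = F
(C ∨ (C ∧ D)) ∨ ¬((D ∨ A) ∨ ¬¬(D ∧ (C ∧ A))) = F ∨ F = F
¬((C ∨ (C ∧ D)) ∨ ¬((D ∨ A) ∨ ¬¬(D ∧ (C ∧ A)))) = ¬F = T
¬(C ∨ (D ∨ A)) ∨ ¬((C ∨ (C ∧ D)) ∨ ¬((D ∨ A) ∨ ¬¬(D ∧ (C ∧ A)))) = F ∨ T = T

T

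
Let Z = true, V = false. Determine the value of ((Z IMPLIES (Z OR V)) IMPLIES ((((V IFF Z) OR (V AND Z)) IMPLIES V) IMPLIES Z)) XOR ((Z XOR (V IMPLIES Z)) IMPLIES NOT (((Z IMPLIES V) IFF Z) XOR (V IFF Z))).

false

Z OR V = true OR false = true
Z IMPLIES (Z OR V) = true IMPLIES true = true
V IFF Z = false IFF true = false
V AND Z = false AND true = false
(V IFF Z) OR (V AND Z) = false OR false = false
((V IFF Z) OR (V AND Z)) IMPLIES V = false IMPLIES false = true
(((V IFF Z) OR (V AND Z)) IMPLIES V) IMPLIES Z = true IMPLIES true = true
(Z IMPLIES (Z OR V)) IMPLIES ((((V IFF Z) OR (V AND Z)) IMPLIES V) IMPLIES Z) = true IMPLIES true = true
V IMPLIES Z = false IMPLIES true = true
Z XOR (V IMPLIES Z) = true XOR true = false
Z IMPLIES V = true IMPLIES false = false
(Z IMPLIES V) IFF Z = false IFF true = false
V IFF Z = false IFF true = false
((Z IMPLIES V) IFF Z) XOR (V IFF Z) = false XOR false = false
NOT (((Z IMPLIES V) IFF Z) XOR (V IFF Z)) = NOT false = true
(Z XOR (V IMPLIES Z)) IMPLIES NOT (((Z IMPLIES V) IFF Z) XOR (V IFF Z)) = false IMPLIES true = true
((Z IMPLIES (Z OR V)) IMPLIES ((((V IFF Z) OR (V AND Z)) IMPLIES V) IMPLIES Z)) XOR ((Z XOR (V IMPLIES Z)) IMPLIES NOT (((Z IMPLIES V) IFF Z) XOR (V IFF Z))) = true XOR true = false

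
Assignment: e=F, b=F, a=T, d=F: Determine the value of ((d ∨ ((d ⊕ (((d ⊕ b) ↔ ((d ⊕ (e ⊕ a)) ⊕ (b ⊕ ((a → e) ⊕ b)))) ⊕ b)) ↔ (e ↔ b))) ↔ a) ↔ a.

F

d ⊕ b = F ⊕ F = F
e ⊕ a = F ⊕ T = T
d ⊕ (e ⊕ a) = F ⊕ T = T
a → e = T → F = F
(a → e) ⊕ b = F ⊕ F = F
b ⊕ ((a → e) ⊕ b) = F ⊕ F = F
(d ⊕ (e ⊕ a)) ⊕ (b ⊕ ((a → e) ⊕ b)) = T ⊕ F = T
(d ⊕ b) ↔ ((d ⊕ (e ⊕ a)) ⊕ (b ⊕ ((a → e) ⊕ b))) = F ↔ T = F
((d ⊕ b) ↔ ((d ⊕ (e ⊕ a)) ⊕ (b ⊕ ((a → e) ⊕ b)))) ⊕ b = F ⊕ F = F
d ⊕ (((d ⊕ b) ↔ ((d ⊕ (e ⊕ a)) ⊕ (b ⊕ ((a → e) ⊕ b)))) ⊕ b) = F ⊕ F = F
e ↔ b = F ↔ F = T
(d ⊕ (((d ⊕ b) ↔ ((d ⊕ (e ⊕ a)) ⊕ (b ⊕ ((a → e) ⊕ b)))) ⊕ b)) ↔ (e ↔ b) = F ↔ T = F
d ∨ ((d ⊕ (((d ⊕ b) ↔ ((d ⊕ (e ⊕ a)) ⊕ (b ⊕ ((a → e) ⊕ b)))) ⊕ b)) ↔ (e ↔ b)) = F ∨ F = F
(d ∨ ((d ⊕ (((d ⊕ b) ↔ ((d ⊕ (e ⊕ a)) ⊕ (b ⊕ ((a → e) ⊕ b)))) ⊕ b)) ↔ (e ↔ b))) ↔ a = F ↔ T = F
((d ∨ ((d ⊕ (((d ⊕ b) ↔ ((d ⊕ (e ⊕ a)) ⊕ (b ⊕ ((a → e) ⊕ b)))) ⊕ b)) ↔ (e ↔ b))) ↔ a) ↔ a = F ↔ T = F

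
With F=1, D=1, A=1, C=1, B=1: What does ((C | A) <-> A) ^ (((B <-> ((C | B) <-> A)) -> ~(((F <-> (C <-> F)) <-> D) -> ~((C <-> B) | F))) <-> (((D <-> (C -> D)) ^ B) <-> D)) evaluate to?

Substituting F=1, D=1, A=1, C=1, B=1:
C | A = 1 | 1 = 1
(C | A) <-> A = 1 <-> 1 = 1
C | B = 1 | 1 = 1
(C | B) <-> A = 1 <-> 1 = 1
B <-> ((C | B) <-> A) = 1 <-> 1 = 1
C <-> F = 1 <-> 1 = 1
F <-> (C <-> F) = 1 <-> 1 = 1
(F <-> (C <-> F)) <-> D = 1 <-> 1 = 1
C <-> B = 1 <-> 1 = 1
(C <-> B) | F = 1 | 1 = 1
~((C <-> B) | F) = ~1 = 0
((F <-> (C <-> F)) <-> D) -> ~((C <-> B) | F) = 1 -> 0 = 0
~(((F <-> (C <-> F)) <-> D) -> ~((C <-> B) | F)) = ~0 = 1
(B <-> ((C | B) <-> A)) -> ~(((F <-> (C <-> F)) <-> D) -> ~((C <-> B) | F)) = 1 -> 1 = 1
C -> D = 1 -> 1 = 1
D <-> (C -> D) = 1 <-> 1 = 1
(D <-> (C -> D)) ^ B = 1 ^ 1 = 0
((D <-> (C -> D)) ^ B) <-> D = 0 <-> 1 = 0
((B <-> ((C | B) <-> A)) -> ~(((F <-> (C <-> F)) <-> D) -> ~((C <-> B) | F))) <-> (((D <-> (C -> D)) ^ B) <-> D) = 1 <-> 0 = 0
((C | A) <-> A) ^ (((B <-> ((C | B) <-> A)) -> ~(((F <-> (C <-> F)) <-> D) -> ~((C <-> B) | F))) <-> (((D <-> (C -> D)) ^ B) <-> D)) = 1 ^ 0 = 1

1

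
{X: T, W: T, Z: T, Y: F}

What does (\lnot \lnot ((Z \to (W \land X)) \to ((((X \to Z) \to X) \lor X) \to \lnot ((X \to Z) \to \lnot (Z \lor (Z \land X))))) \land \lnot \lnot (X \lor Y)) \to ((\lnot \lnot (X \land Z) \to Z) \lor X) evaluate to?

W \land X = T \land T = T
Z \to (W \land X) = T \to T = T
X \to Z = T \to T = T
(X \to Z) \to X = T \to T = T
((X \to Z) \to X) \lor X = T \lor T = T
X \to Z = T \to T = T
Z \land X = T \land T = T
Z \lor (Z \land X) = T \lor T = T
\lnot (Z \lor (Z \land X)) = \lnot T = F
(X \to Z) \to \lnot (Z \lor (Z \land X)) = T \to F = F
\lnot ((X \to Z) \to \lnot (Z \lor (Z \land X))) = \lnot F = T
(((X \to Z) \to X) \lor X) \to \lnot ((X \to Z) \to \lnot (Z \lor (Z \land X))) = T \to T = T
(Z \to (W \land X)) \to ((((X \to Z) \to X) \lor X) \to \lnot ((X \to Z) \to \lnot (Z \lor (Z \land X)))) = T \to T = T
\lnot ((Z \to (W \land X)) \to ((((X \to Z) \to X) \lor X) \to \lnot ((X \to Z) \to \lnot (Z \lor (Z \land X))))) = \lnot T = F
\lnot \lnot ((Z \to (W \land X)) \to ((((X \to Z) \to X) \lor X) \to \lnot ((X \to Z) \to \lnot (Z \lor (Z \land X))))) = \lnot F = T
X \lor Y = T \lor F = T
\lnot (X \lor Y) = \lnot T = F
\lnot \lnot (X \lor Y) = \lnot F = T
\lnot \lnot ((Z \to (W \land X)) \to ((((X \to Z) \to X) \lor X) \to \lnot ((X \to Z) \to \lnot (Z \lor (Z \land X))))) \land \lnot \lnot (X \lor Y) = T \land T = T
X \land Z = T \land T = T
\lnot (X \land Z) = \lnot T = F
\lnot \lnot (X \land Z) = \lnot F = T
\lnot \lnot (X \land Z) \to Z = T \to T = T
(\lnot \lnot (X \land Z) \to Z) \lor X = T \lor T = T
(\lnot \lnot ((Z \to (W \land X)) \to ((((X \to Z) \to X) \lor X) \to \lnot ((X \to Z) \to \lnot (Z \lor (Z \land X))))) \land \lnot \lnot (X \lor Y)) \to ((\lnot \lnot (X \land Z) \to Z) \lor X) = T \to T = T

T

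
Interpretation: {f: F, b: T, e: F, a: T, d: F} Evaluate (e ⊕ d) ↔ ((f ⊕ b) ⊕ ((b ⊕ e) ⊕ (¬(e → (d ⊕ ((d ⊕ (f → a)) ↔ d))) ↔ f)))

e ⊕ d = F ⊕ F = F
f ⊕ b = F ⊕ T = T
b ⊕ e = T ⊕ F = T
f → a = F → T = T
d ⊕ (f → a) = F ⊕ T = T
(d ⊕ (f → a)) ↔ d = T ↔ F = F
d ⊕ ((d ⊕ (f → a)) ↔ d) = F ⊕ F = F
e → (d ⊕ ((d ⊕ (f → a)) ↔ d)) = F → F = T
¬(e → (d ⊕ ((d ⊕ (f → a)) ↔ d))) = ¬T = F
¬(e → (d ⊕ ((d ⊕ (f → a)) ↔ d))) ↔ f = F ↔ F = T
(b ⊕ e) ⊕ (¬(e → (d ⊕ ((d ⊕ (f → a)) ↔ d))) ↔ f) = T ⊕ T = F
(f ⊕ b) ⊕ ((b ⊕ e) ⊕ (¬(e → (d ⊕ ((d ⊕ (f → a)) ↔ d))) ↔ f)) = T ⊕ F = T
(e ⊕ d) ↔ ((f ⊕ b) ⊕ ((b ⊕ e) ⊕ (¬(e → (d ⊕ ((d ⊕ (f → a)) ↔ d))) ↔ f))) = F ↔ T = F

F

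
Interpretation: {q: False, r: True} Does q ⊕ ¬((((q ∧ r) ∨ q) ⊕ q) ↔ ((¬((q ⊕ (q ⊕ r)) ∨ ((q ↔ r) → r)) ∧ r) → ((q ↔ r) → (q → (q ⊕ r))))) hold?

q ∧ r = False ∧ True = False
(q ∧ r) ∨ q = False ∨ False = False
((q ∧ r) ∨ q) ⊕ q = False ⊕ False = False
q ⊕ r = False ⊕ True = True
q ⊕ (q ⊕ r) = False ⊕ True = True
q ↔ r = False ↔ True = False
(q ↔ r) → r = False → True = True
(q ⊕ (q ⊕ r)) ∨ ((q ↔ r) → r) = True ∨ True = True
¬((q ⊕ (q ⊕ r)) ∨ ((q ↔ r) → r)) = ¬True = False
¬((q ⊕ (q ⊕ r)) ∨ ((q ↔ r) → r)) ∧ r = False ∧ True = False
q ↔ r = False ↔ True = False
q ⊕ r = False ⊕ True = True
q → (q ⊕ r) = False → True = True
(q ↔ r) → (q → (q ⊕ r)) = False → True = True
(¬((q ⊕ (q ⊕ r)) ∨ ((q ↔ r) → r)) ∧ r) → ((q ↔ r) → (q → (q ⊕ r))) = False → True = True
(((q ∧ r) ∨ q) ⊕ q) ↔ ((¬((q ⊕ (q ⊕ r)) ∨ ((q ↔ r) → r)) ∧ r) → ((q ↔ r) → (q → (q ⊕ r)))) = False ↔ True = False
¬((((q ∧ r) ∨ q) ⊕ q) ↔ ((¬((q ⊕ (q ⊕ r)) ∨ ((q ↔ r) → r)) ∧ r) → ((q ↔ r) → (q → (q ⊕ r))))) = ¬False = True
q ⊕ ¬((((q ∧ r) ∨ q) ⊕ q) ↔ ((¬((q ⊕ (q ⊕ r)) ∨ ((q ↔ r) → r)) ∧ r) → ((q ↔ r) → (q → (q ⊕ r))))) = False ⊕ True = True

True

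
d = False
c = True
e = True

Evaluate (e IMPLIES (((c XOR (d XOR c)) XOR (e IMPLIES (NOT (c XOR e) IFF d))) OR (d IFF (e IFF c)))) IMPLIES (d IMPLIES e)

True

Substituting d=False, c=True, e=True:
d XOR c = False XOR True = True
c XOR (d XOR c) = True XOR True = False
c XOR e = True XOR True = False
NOT (c XOR e) = NOT False = True
NOT (c XOR e) IFF d = True IFF False = False
e IMPLIES (NOT (c XOR e) IFF d) = True IMPLIES False = False
(c XOR (d XOR c)) XOR (e IMPLIES (NOT (c XOR e) IFF d)) = False XOR False = False
e IFF c = True IFF True = True
d IFF (e IFF c) = False IFF True = False
((c XOR (d XOR c)) XOR (e IMPLIES (NOT (c XOR e) IFF d))) OR (d IFF (e IFF c)) = False OR False = False
e IMPLIES (((c XOR (d XOR c)) XOR (e IMPLIES (NOT (c XOR e) IFF d))) OR (d IFF (e IFF c))) = True IMPLIES False = False
d IMPLIES e = False IMPLIES True = True
(e IMPLIES (((c XOR (d XOR c)) XOR (e IMPLIES (NOT (c XOR e) IFF d))) OR (d IFF (e IFF c)))) IMPLIES (d IMPLIES e) = False IMPLIES True = True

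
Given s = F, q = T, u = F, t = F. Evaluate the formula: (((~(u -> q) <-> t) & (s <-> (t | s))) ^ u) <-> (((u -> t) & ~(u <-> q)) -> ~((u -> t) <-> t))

T

Substituting s=F, q=T, u=F, t=F:
u -> q = F -> T = T
~(u -> q) = ~T = F
~(u -> q) <-> t = F <-> F = T
t | s = F | F = F
s <-> (t | s) = F <-> F = T
(~(u -> q) <-> t) & (s <-> (t | s)) = T & T = T
((~(u -> q) <-> t) & (s <-> (t | s))) ^ u = T ^ F = T
u -> t = F -> F = T
u <-> q = F <-> T = F
~(u <-> q) = ~F = T
(u -> t) & ~(u <-> q) = T & T = T
u -> t = F -> F = T
(u -> t) <-> t = T <-> F = F
~((u -> t) <-> t) = ~F = T
((u -> t) & ~(u <-> q)) -> ~((u -> t) <-> t) = T -> T = T
(((~(u -> q) <-> t) & (s <-> (t | s))) ^ u) <-> (((u -> t) & ~(u <-> q)) -> ~((u -> t) <-> t)) = T <-> T = T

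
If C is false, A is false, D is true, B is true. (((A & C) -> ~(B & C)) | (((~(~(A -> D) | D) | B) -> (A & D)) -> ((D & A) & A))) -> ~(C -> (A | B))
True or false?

False

A & C = False & False = False
B & C = True & False = False
~(B & C) = ~False = True
(A & C) -> ~(B & C) = False -> True = True
A -> D = False -> True = True
~(A -> D) = ~True = False
~(A -> D) | D = False | True = True
~(~(A -> D) | D) = ~True = False
~(~(A -> D) | D) | B = False | True = True
A & D = False & True = False
(~(~(A -> D) | D) | B) -> (A & D) = True -> False = False
D & A = True & False = False
(D & A) & A = False & False = False
((~(~(A -> D) | D) | B) -> (A & D)) -> ((D & A) & A) = False -> False = True
((A & C) -> ~(B & C)) | (((~(~(A -> D) | D) | B) -> (A & D)) -> ((D & A) & A)) = True | True = True
A | B = False | True = True
C -> (A | B) = False -> True = True
~(C -> (A | B)) = ~True = False
(((A & C) -> ~(B & C)) | (((~(~(A -> D) | D) | B) -> (A & D)) -> ((D & A) & A))) -> ~(C -> (A | B)) = True -> False = False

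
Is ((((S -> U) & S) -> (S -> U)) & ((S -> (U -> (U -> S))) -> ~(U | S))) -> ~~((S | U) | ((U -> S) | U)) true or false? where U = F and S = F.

Substituting U=F, S=F:
S -> U = F -> F = T
(S -> U) & S = T & F = F
S -> U = F -> F = T
((S -> U) & S) -> (S -> U) = F -> T = T
U -> S = F -> F = T
U -> (U -> S) = F -> T = T
S -> (U -> (U -> S)) = F -> T = T
U | S = F | F = F
~(U | S) = ~F = T
(S -> (U -> (U -> S))) -> ~(U | S) = T -> T = T
(((S -> U) & S) -> (S -> U)) & ((S -> (U -> (U -> S))) -> ~(U | S)) = T & T = T
S | U = F | F = F
U -> S = F -> F = T
(U -> S) | U = T | F = T
(S | U) | ((U -> S) | U) = F | T = T
~((S | U) | ((U -> S) | U)) = ~T = F
~~((S | U) | ((U -> S) | U)) = ~F = T
((((S -> U) & S) -> (S -> U)) & ((S -> (U -> (U -> S))) -> ~(U | S))) -> ~~((S | U) | ((U -> S) | U)) = T -> T = T

T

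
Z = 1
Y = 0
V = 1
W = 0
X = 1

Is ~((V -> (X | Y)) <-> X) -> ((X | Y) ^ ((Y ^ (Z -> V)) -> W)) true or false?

X | Y = 1 | 0 = 1
V -> (X | Y) = 1 -> 1 = 1
(V -> (X | Y)) <-> X = 1 <-> 1 = 1
~((V -> (X | Y)) <-> X) = ~1 = 0
X | Y = 1 | 0 = 1
Z -> V = 1 -> 1 = 1
Y ^ (Z -> V) = 0 ^ 1 = 1
(Y ^ (Z -> V)) -> W = 1 -> 0 = 0
(X | Y) ^ ((Y ^ (Z -> V)) -> W) = 1 ^ 0 = 1
~((V -> (X | Y)) <-> X) -> ((X | Y) ^ ((Y ^ (Z -> V)) -> W)) = 0 -> 1 = 1

1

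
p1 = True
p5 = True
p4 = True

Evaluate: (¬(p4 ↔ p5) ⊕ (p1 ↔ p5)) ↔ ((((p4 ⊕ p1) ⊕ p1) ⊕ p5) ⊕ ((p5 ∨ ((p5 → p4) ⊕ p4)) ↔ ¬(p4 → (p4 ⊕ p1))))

Substituting p1=True, p5=True, p4=True:
p4 ↔ p5 = True ↔ True = True
¬(p4 ↔ p5) = ¬True = False
p1 ↔ p5 = True ↔ True = True
¬(p4 ↔ p5) ⊕ (p1 ↔ p5) = False ⊕ True = True
p4 ⊕ p1 = True ⊕ True = False
(p4 ⊕ p1) ⊕ p1 = False ⊕ True = True
((p4 ⊕ p1) ⊕ p1) ⊕ p5 = True ⊕ True = False
p5 → p4 = True → True = True
(p5 → p4) ⊕ p4 = True ⊕ True = False
p5 ∨ ((p5 → p4) ⊕ p4) = True ∨ False = True
p4 ⊕ p1 = True ⊕ True = False
p4 → (p4 ⊕ p1) = True → False = False
¬(p4 → (p4 ⊕ p1)) = ¬False = True
(p5 ∨ ((p5 → p4) ⊕ p4)) ↔ ¬(p4 → (p4 ⊕ p1)) = True ↔ True = True
(((p4 ⊕ p1) ⊕ p1) ⊕ p5) ⊕ ((p5 ∨ ((p5 → p4) ⊕ p4)) ↔ ¬(p4 → (p4 ⊕ p1))) = False ⊕ True = True
(¬(p4 ↔ p5) ⊕ (p1 ↔ p5)) ↔ ((((p4 ⊕ p1) ⊕ p1) ⊕ p5) ⊕ ((p5 ∨ ((p5 → p4) ⊕ p4)) ↔ ¬(p4 → (p4 ⊕ p1)))) = True ↔ True = True

True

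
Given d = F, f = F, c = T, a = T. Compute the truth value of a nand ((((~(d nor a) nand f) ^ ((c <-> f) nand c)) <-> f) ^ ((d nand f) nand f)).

d nor a = F nor T = F
~(d nor a) = ~F = T
~(d nor a) nand f = T nand F = T
c <-> f = T <-> F = F
(c <-> f) nand c = F nand T = T
(~(d nor a) nand f) ^ ((c <-> f) nand c) = T ^ T = F
((~(d nor a) nand f) ^ ((c <-> f) nand c)) <-> f = F <-> F = T
d nand f = F nand F = T
(d nand f) nand f = T nand F = T
(((~(d nor a) nand f) ^ ((c <-> f) nand c)) <-> f) ^ ((d nand f) nand f) = T ^ T = F
a nand ((((~(d nor a) nand f) ^ ((c <-> f) nand c)) <-> f) ^ ((d nand f) nand f)) = T nand F = T

T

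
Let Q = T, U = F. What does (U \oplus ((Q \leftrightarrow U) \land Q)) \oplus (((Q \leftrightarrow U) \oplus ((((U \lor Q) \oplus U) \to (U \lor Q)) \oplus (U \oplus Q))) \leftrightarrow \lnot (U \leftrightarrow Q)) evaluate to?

F

Substituting Q=T, U=F:
Q \leftrightarrow U = T \leftrightarrow F = F
(Q \leftrightarrow U) \land Q = F \land T = F
U \oplus ((Q \leftrightarrow U) \land Q) = F \oplus F = F
Q \leftrightarrow U = T \leftrightarrow F = F
U \lor Q = F \lor T = T
(U \lor Q) \oplus U = T \oplus F = T
U \lor Q = F \lor T = T
((U \lor Q) \oplus U) \to (U \lor Q) = T \to T = T
U \oplus Q = F \oplus T = T
(((U \lor Q) \oplus U) \to (U \lor Q)) \oplus (U \oplus Q) = T \oplus T = F
(Q \leftrightarrow U) \oplus ((((U \lor Q) \oplus U) \to (U \lor Q)) \oplus (U \oplus Q)) = F \oplus F = F
U \leftrightarrow Q = F \leftrightarrow T = F
\lnot (U \leftrightarrow Q) = \lnot F = T
((Q \leftrightarrow U) \oplus ((((U \lor Q) \oplus U) \to (U \lor Q)) \oplus (U \oplus Q))) \leftrightarrow \lnot (U \leftrightarrow Q) = F \leftrightarrow T = F
(U \oplus ((Q \leftrightarrow U) \land Q)) \oplus (((Q \leftrightarrow U) \oplus ((((U \lor Q) \oplus U) \to (U \lor Q)) \oplus (U \oplus Q))) \leftrightarrow \lnot (U \leftrightarrow Q)) = F \oplus F = F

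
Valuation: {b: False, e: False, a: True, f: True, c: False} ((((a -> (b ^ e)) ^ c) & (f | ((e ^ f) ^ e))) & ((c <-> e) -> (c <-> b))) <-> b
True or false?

Substituting b=False, e=False, a=True, f=True, c=False:
b ^ e = False ^ False = False
a -> (b ^ e) = True -> False = False
(a -> (b ^ e)) ^ c = False ^ False = False
e ^ f = False ^ True = True
(e ^ f) ^ e = True ^ False = True
f | ((e ^ f) ^ e) = True | True = True
((a -> (b ^ e)) ^ c) & (f | ((e ^ f) ^ e)) = False & True = False
c <-> e = False <-> False = True
c <-> b = False <-> False = True
(c <-> e) -> (c <-> b) = True -> True = True
(((a -> (b ^ e)) ^ c) & (f | ((e ^ f) ^ e))) & ((c <-> e) -> (c <-> b)) = False & True = False
((((a -> (b ^ e)) ^ c) & (f | ((e ^ f) ^ e))) & ((c <-> e) -> (c <-> b))) <-> b = False <-> False = True

True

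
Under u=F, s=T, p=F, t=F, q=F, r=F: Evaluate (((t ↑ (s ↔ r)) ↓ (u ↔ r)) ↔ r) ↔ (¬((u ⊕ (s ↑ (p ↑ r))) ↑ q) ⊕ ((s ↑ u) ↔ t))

s ↔ r = T ↔ F = F
t ↑ (s ↔ r) = F ↑ F = T
u ↔ r = F ↔ F = T
(t ↑ (s ↔ r)) ↓ (u ↔ r) = T ↓ T = F
((t ↑ (s ↔ r)) ↓ (u ↔ r)) ↔ r = F ↔ F = T
p ↑ r = F ↑ F = T
s ↑ (p ↑ r) = T ↑ T = F
u ⊕ (s ↑ (p ↑ r)) = F ⊕ F = F
(u ⊕ (s ↑ (p ↑ r))) ↑ q = F ↑ F = T
¬((u ⊕ (s ↑ (p ↑ r))) ↑ q) = ¬T = F
s ↑ u = T ↑ F = T
(s ↑ u) ↔ t = T ↔ F = F
¬((u ⊕ (s ↑ (p ↑ r))) ↑ q) ⊕ ((s ↑ u) ↔ t) = F ⊕ F = F
(((t ↑ (s ↔ r)) ↓ (u ↔ r)) ↔ r) ↔ (¬((u ⊕ (s ↑ (p ↑ r))) ↑ q) ⊕ ((s ↑ u) ↔ t)) = T ↔ F = F

F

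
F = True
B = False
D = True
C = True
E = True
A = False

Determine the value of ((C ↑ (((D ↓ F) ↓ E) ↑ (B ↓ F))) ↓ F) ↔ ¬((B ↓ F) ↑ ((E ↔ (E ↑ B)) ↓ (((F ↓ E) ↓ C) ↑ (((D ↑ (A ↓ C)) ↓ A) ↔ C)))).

D ↓ F = True ↓ True = False
(D ↓ F) ↓ E = False ↓ True = False
B ↓ F = False ↓ True = False
((D ↓ F) ↓ E) ↑ (B ↓ F) = False ↑ False = True
C ↑ (((D ↓ F) ↓ E) ↑ (B ↓ F)) = True ↑ True = False
(C ↑ (((D ↓ F) ↓ E) ↑ (B ↓ F))) ↓ F = False ↓ True = False
B ↓ F = False ↓ True = False
E ↑ B = True ↑ False = True
E ↔ (E ↑ B) = True ↔ True = True
F ↓ E = True ↓ True = False
(F ↓ E) ↓ C = False ↓ True = False
A ↓ C = False ↓ True = False
D ↑ (A ↓ C) = True ↑ False = True
(D ↑ (A ↓ C)) ↓ A = True ↓ False = False
((D ↑ (A ↓ C)) ↓ A) ↔ C = False ↔ True = False
((F ↓ E) ↓ C) ↑ (((D ↑ (A ↓ C)) ↓ A) ↔ C) = False ↑ False = True
(E ↔ (E ↑ B)) ↓ (((F ↓ E) ↓ C) ↑ (((D ↑ (A ↓ C)) ↓ A) ↔ C)) = True ↓ True = False
(B ↓ F) ↑ ((E ↔ (E ↑ B)) ↓ (((F ↓ E) ↓ C) ↑ (((D ↑ (A ↓ C)) ↓ A) ↔ C))) = False ↑ False = True
¬((B ↓ F) ↑ ((E ↔ (E ↑ B)) ↓ (((F ↓ E) ↓ C) ↑ (((D ↑ (A ↓ C)) ↓ A) ↔ C)))) = ¬True = False
((C ↑ (((D ↓ F) ↓ E) ↑ (B ↓ F))) ↓ F) ↔ ¬((B ↓ F) ↑ ((E ↔ (E ↑ B)) ↓ (((F ↓ E) ↓ C) ↑ (((D ↑ (A ↓ C)) ↓ A) ↔ C)))) = False ↔ False = True

True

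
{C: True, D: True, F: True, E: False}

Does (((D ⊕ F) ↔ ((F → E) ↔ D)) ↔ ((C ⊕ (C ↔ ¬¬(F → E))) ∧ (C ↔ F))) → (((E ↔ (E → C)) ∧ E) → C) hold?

D ⊕ F = True ⊕ True = False
F → E = True → False = False
(F → E) ↔ D = False ↔ True = False
(D ⊕ F) ↔ ((F → E) ↔ D) = False ↔ False = True
F → E = True → False = False
¬(F → E) = ¬False = True
¬¬(F → E) = ¬True = False
C ↔ ¬¬(F → E) = True ↔ False = False
C ⊕ (C ↔ ¬¬(F → E)) = True ⊕ False = True
C ↔ F = True ↔ True = True
(C ⊕ (C ↔ ¬¬(F → E))) ∧ (C ↔ F) = True ∧ True = True
((D ⊕ F) ↔ ((F → E) ↔ D)) ↔ ((C ⊕ (C ↔ ¬¬(F → E))) ∧ (C ↔ F)) = True ↔ True = True
E → C = False → True = True
E ↔ (E → C) = False ↔ True = False
(E ↔ (E → C)) ∧ E = False ∧ False = False
((E ↔ (E → C)) ∧ E) → C = False → True = True
(((D ⊕ F) ↔ ((F → E) ↔ D)) ↔ ((C ⊕ (C ↔ ¬¬(F → E))) ∧ (C ↔ F))) → (((E ↔ (E → C)) ∧ E) → C) = True → True = True

True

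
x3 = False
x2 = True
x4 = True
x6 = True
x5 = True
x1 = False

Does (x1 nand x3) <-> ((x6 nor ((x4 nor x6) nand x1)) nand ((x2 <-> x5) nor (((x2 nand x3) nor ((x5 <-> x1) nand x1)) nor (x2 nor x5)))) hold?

True

x1 nand x3 = False nand False = True
x4 nor x6 = True nor True = False
(x4 nor x6) nand x1 = False nand False = True
x6 nor ((x4 nor x6) nand x1) = True nor True = False
x2 <-> x5 = True <-> True = True
x2 nand x3 = True nand False = True
x5 <-> x1 = True <-> False = False
(x5 <-> x1) nand x1 = False nand False = True
(x2 nand x3) nor ((x5 <-> x1) nand x1) = True nor True = False
x2 nor x5 = True nor True = False
((x2 nand x3) nor ((x5 <-> x1) nand x1)) nor (x2 nor x5) = False nor False = True
(x2 <-> x5) nor (((x2 nand x3) nor ((x5 <-> x1) nand x1)) nor (x2 nor x5)) = True nor True = False
(x6 nor ((x4 nor x6) nand x1)) nand ((x2 <-> x5) nor (((x2 nand x3) nor ((x5 <-> x1) nand x1)) nor (x2 nor x5))) = False nand False = True
(x1 nand x3) <-> ((x6 nor ((x4 nor x6) nand x1)) nand ((x2 <-> x5) nor (((x2 nand x3) nor ((x5 <-> x1) nand x1)) nor (x2 nor x5)))) = True <-> True = True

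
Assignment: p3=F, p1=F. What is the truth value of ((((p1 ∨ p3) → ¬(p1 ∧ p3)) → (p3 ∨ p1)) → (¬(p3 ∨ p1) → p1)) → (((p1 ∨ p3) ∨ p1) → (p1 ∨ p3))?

p1 ∨ p3 = F ∨ F = F
p1 ∧ p3 = F ∧ F = F
¬(p1 ∧ p3) = ¬F = T
(p1 ∨ p3) → ¬(p1 ∧ p3) = F → T = T
p3 ∨ p1 = F ∨ F = F
((p1 ∨ p3) → ¬(p1 ∧ p3)) → (p3 ∨ p1) = T → F = F
p3 ∨ p1 = F ∨ F = F
¬(p3 ∨ p1) = ¬F = T
¬(p3 ∨ p1) → p1 = T → F = F
(((p1 ∨ p3) → ¬(p1 ∧ p3)) → (p3 ∨ p1)) → (¬(p3 ∨ p1) → p1) = F → F = T
p1 ∨ p3 = F ∨ F = F
(p1 ∨ p3) ∨ p1 = F ∨ F = F
p1 ∨ p3 = F ∨ F = F
((p1 ∨ p3) ∨ p1) → (p1 ∨ p3) = F → F = T
((((p1 ∨ p3) → ¬(p1 ∧ p3)) → (p3 ∨ p1)) → (¬(p3 ∨ p1) → p1)) → (((p1 ∨ p3) ∨ p1) → (p1 ∨ p3)) = T → T = T

T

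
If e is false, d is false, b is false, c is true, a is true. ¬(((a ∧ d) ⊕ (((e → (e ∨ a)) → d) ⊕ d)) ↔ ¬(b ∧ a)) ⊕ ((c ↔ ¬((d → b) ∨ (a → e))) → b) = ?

F

a ∧ d = T ∧ F = F
e ∨ a = F ∨ T = T
e → (e ∨ a) = F → T = T
(e → (e ∨ a)) → d = T → F = F
((e → (e ∨ a)) → d) ⊕ d = F ⊕ F = F
(a ∧ d) ⊕ (((e → (e ∨ a)) → d) ⊕ d) = F ⊕ F = F
b ∧ a = F ∧ T = F
¬(b ∧ a) = ¬F = T
((a ∧ d) ⊕ (((e → (e ∨ a)) → d) ⊕ d)) ↔ ¬(b ∧ a) = F ↔ T = F
¬(((a ∧ d) ⊕ (((e → (e ∨ a)) → d) ⊕ d)) ↔ ¬(b ∧ a)) = ¬F = T
d → b = F → F = T
a → e = T → F = F
(d → b) ∨ (a → e) = T ∨ F = T
¬((d → b) ∨ (a → e)) = ¬T = F
c ↔ ¬((d → b) ∨ (a → e)) = T ↔ F = F
(c ↔ ¬((d → b) ∨ (a → e))) → b = F → F = T
¬(((a ∧ d) ⊕ (((e → (e ∨ a)) → d) ⊕ d)) ↔ ¬(b ∧ a)) ⊕ ((c ↔ ¬((d → b) ∨ (a → e))) → b) = T ⊕ T = F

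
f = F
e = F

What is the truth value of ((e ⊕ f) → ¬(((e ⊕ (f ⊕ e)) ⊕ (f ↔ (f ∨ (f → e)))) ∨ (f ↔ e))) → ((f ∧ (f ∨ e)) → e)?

T

e ⊕ f = F ⊕ F = F
f ⊕ e = F ⊕ F = F
e ⊕ (f ⊕ e) = F ⊕ F = F
f → e = F → F = T
f ∨ (f → e) = F ∨ T = T
f ↔ (f ∨ (f → e)) = F ↔ T = F
(e ⊕ (f ⊕ e)) ⊕ (f ↔ (f ∨ (f → e))) = F ⊕ F = F
f ↔ e = F ↔ F = T
((e ⊕ (f ⊕ e)) ⊕ (f ↔ (f ∨ (f → e)))) ∨ (f ↔ e) = F ∨ T = T
¬(((e ⊕ (f ⊕ e)) ⊕ (f ↔ (f ∨ (f → e)))) ∨ (f ↔ e)) = ¬T = F
(e ⊕ f) → ¬(((e ⊕ (f ⊕ e)) ⊕ (f ↔ (f ∨ (f → e)))) ∨ (f ↔ e)) = F → F = T
f ∨ e = F ∨ F = F
f ∧ (f ∨ e) = F ∧ F = F
(f ∧ (f ∨ e)) → e = F → F = T
((e ⊕ f) → ¬(((e ⊕ (f ⊕ e)) ⊕ (f ↔ (f ∨ (f → e)))) ∨ (f ↔ e))) → ((f ∧ (f ∨ e)) → e) = T → T = T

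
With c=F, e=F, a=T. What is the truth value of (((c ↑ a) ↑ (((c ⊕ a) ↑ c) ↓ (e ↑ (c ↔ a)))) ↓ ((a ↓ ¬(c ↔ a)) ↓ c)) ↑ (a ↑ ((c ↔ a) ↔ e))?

T

c ↑ a = F ↑ T = T
c ⊕ a = F ⊕ T = T
(c ⊕ a) ↑ c = T ↑ F = T
c ↔ a = F ↔ T = F
e ↑ (c ↔ a) = F ↑ F = T
((c ⊕ a) ↑ c) ↓ (e ↑ (c ↔ a)) = T ↓ T = F
(c ↑ a) ↑ (((c ⊕ a) ↑ c) ↓ (e ↑ (c ↔ a))) = T ↑ F = T
c ↔ a = F ↔ T = F
¬(c ↔ a) = ¬F = T
a ↓ ¬(c ↔ a) = T ↓ T = F
(a ↓ ¬(c ↔ a)) ↓ c = F ↓ F = T
((c ↑ a) ↑ (((c ⊕ a) ↑ c) ↓ (e ↑ (c ↔ a)))) ↓ ((a ↓ ¬(c ↔ a)) ↓ c) = T ↓ T = F
c ↔ a = F ↔ T = F
(c ↔ a) ↔ e = F ↔ F = T
a ↑ ((c ↔ a) ↔ e) = T ↑ T = F
(((c ↑ a) ↑ (((c ⊕ a) ↑ c) ↓ (e ↑ (c ↔ a)))) ↓ ((a ↓ ¬(c ↔ a)) ↓ c)) ↑ (a ↑ ((c ↔ a) ↔ e)) = F ↑ F = T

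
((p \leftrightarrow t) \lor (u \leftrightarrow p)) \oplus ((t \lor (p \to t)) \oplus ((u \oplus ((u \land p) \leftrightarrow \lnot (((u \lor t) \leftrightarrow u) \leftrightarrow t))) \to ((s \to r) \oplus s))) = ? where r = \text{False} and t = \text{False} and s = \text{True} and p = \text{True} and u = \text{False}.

\text{True}

Substituting r=\text{False}, t=\text{False}, s=\text{True}, p=\text{True}, u=\text{False}:
p \leftrightarrow t = \text{True} \leftrightarrow \text{False} = \text{False}
u \leftrightarrow p = \text{False} \leftrightarrow \text{True} = \text{False}
(p \leftrightarrow t) \lor (u \leftrightarrow p) = \text{False} \lor \text{False} = \text{False}
p \to t = \text{True} \to \text{False} = \text{False}
t \lor (p \to t) = \text{False} \lor \text{False} = \text{False}
u \land p = \text{False} \land \text{True} = \text{False}
u \lor t = \text{False} \lor \text{False} = \text{False}
(u \lor t) \leftrightarrow u = \text{False} \leftrightarrow \text{False} = \text{True}
((u \lor t) \leftrightarrow u) \leftrightarrow t = \text{True} \leftrightarrow \text{False} = \text{False}
\lnot (((u \lor t) \leftrightarrow u) \leftrightarrow t) = \lnot \text{False} = \text{True}
(u \land p) \leftrightarrow \lnot (((u \lor t) \leftrightarrow u) \leftrightarrow t) = \text{False} \leftrightarrow \text{True} = \text{False}
u \oplus ((u \land p) \leftrightarrow \lnot (((u \lor t) \leftrightarrow u) \leftrightarrow t)) = \text{False} \oplus \text{False} = \text{False}
s \to r = \text{True} \to \text{False} = \text{False}
(s \to r) \oplus s = \text{False} \oplus \text{True} = \text{True}
(u \oplus ((u \land p) \leftrightarrow \lnot (((u \lor t) \leftrightarrow u) \leftrightarrow t))) \to ((s \to r) \oplus s) = \text{False} \to \text{True} = \text{True}
(t \lor (p \to t)) \oplus ((u \oplus ((u \land p) \leftrightarrow \lnot (((u \lor t) \leftrightarrow u) \leftrightarrow t))) \to ((s \to r) \oplus s)) = \text{False} \oplus \text{True} = \text{True}
((p \leftrightarrow t) \lor (u \leftrightarrow p)) \oplus ((t \lor (p \to t)) \oplus ((u \oplus ((u \land p) \leftrightarrow \lnot (((u \lor t) \leftrightarrow u) \leftrightarrow t))) \to ((s \to r) \oplus s))) = \text{False} \oplus \text{True} = \text{True}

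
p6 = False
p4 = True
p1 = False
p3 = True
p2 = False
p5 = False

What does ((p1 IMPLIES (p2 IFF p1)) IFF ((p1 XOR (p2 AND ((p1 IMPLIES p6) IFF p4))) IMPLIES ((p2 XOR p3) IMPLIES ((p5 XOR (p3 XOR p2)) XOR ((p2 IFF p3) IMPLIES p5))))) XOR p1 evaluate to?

True

p2 IFF p1 = False IFF False = True
p1 IMPLIES (p2 IFF p1) = False IMPLIES True = True
p1 IMPLIES p6 = False IMPLIES False = True
(p1 IMPLIES p6) IFF p4 = True IFF True = True
p2 AND ((p1 IMPLIES p6) IFF p4) = False AND True = False
p1 XOR (p2 AND ((p1 IMPLIES p6) IFF p4)) = False XOR False = False
p2 XOR p3 = False XOR True = True
p3 XOR p2 = True XOR False = True
p5 XOR (p3 XOR p2) = False XOR True = True
p2 IFF p3 = False IFF True = False
(p2 IFF p3) IMPLIES p5 = False IMPLIES False = True
(p5 XOR (p3 XOR p2)) XOR ((p2 IFF p3) IMPLIES p5) = True XOR True = False
(p2 XOR p3) IMPLIES ((p5 XOR (p3 XOR p2)) XOR ((p2 IFF p3) IMPLIES p5)) = True IMPLIES False = False
(p1 XOR (p2 AND ((p1 IMPLIES p6) IFF p4))) IMPLIES ((p2 XOR p3) IMPLIES ((p5 XOR (p3 XOR p2)) XOR ((p2 IFF p3) IMPLIES p5))) = False IMPLIES False = True
(p1 IMPLIES (p2 IFF p1)) IFF ((p1 XOR (p2 AND ((p1 IMPLIES p6) IFF p4))) IMPLIES ((p2 XOR p3) IMPLIES ((p5 XOR (p3 XOR p2)) XOR ((p2 IFF p3) IMPLIES p5)))) = True IFF True = True
((p1 IMPLIES (p2 IFF p1)) IFF ((p1 XOR (p2 AND ((p1 IMPLIES p6) IFF p4))) IMPLIES ((p2 XOR p3) IMPLIES ((p5 XOR (p3 XOR p2)) XOR ((p2 IFF p3) IMPLIES p5))))) XOR p1 = True XOR False = True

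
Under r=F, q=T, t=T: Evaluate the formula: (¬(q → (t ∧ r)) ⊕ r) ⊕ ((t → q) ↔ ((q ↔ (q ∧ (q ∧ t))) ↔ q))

t ∧ r = T ∧ F = F
q → (t ∧ r) = T → F = F
¬(q → (t ∧ r)) = ¬F = T
¬(q → (t ∧ r)) ⊕ r = T ⊕ F = T
t → q = T → T = T
q ∧ t = T ∧ T = T
q ∧ (q ∧ t) = T ∧ T = T
q ↔ (q ∧ (q ∧ t)) = T ↔ T = T
(q ↔ (q ∧ (q ∧ t))) ↔ q = T ↔ T = T
(t → q) ↔ ((q ↔ (q ∧ (q ∧ t))) ↔ q) = T ↔ T = T
(¬(q → (t ∧ r)) ⊕ r) ⊕ ((t → q) ↔ ((q ↔ (q ∧ (q ∧ t))) ↔ q)) = T ⊕ T = F

F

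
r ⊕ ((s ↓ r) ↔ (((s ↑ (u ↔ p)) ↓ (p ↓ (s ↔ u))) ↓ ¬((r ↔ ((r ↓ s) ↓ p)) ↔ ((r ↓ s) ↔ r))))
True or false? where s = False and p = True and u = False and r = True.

s ↓ r = False ↓ True = False
u ↔ p = False ↔ True = False
s ↑ (u ↔ p) = False ↑ False = True
s ↔ u = False ↔ False = True
p ↓ (s ↔ u) = True ↓ True = False
(s ↑ (u ↔ p)) ↓ (p ↓ (s ↔ u)) = True ↓ False = False
r ↓ s = True ↓ False = False
(r ↓ s) ↓ p = False ↓ True = False
r ↔ ((r ↓ s) ↓ p) = True ↔ False = False
r ↓ s = True ↓ False = False
(r ↓ s) ↔ r = False ↔ True = False
(r ↔ ((r ↓ s) ↓ p)) ↔ ((r ↓ s) ↔ r) = False ↔ False = True
¬((r ↔ ((r ↓ s) ↓ p)) ↔ ((r ↓ s) ↔ r)) = ¬True = False
((s ↑ (u ↔ p)) ↓ (p ↓ (s ↔ u))) ↓ ¬((r ↔ ((r ↓ s) ↓ p)) ↔ ((r ↓ s) ↔ r)) = False ↓ False = True
(s ↓ r) ↔ (((s ↑ (u ↔ p)) ↓ (p ↓ (s ↔ u))) ↓ ¬((r ↔ ((r ↓ s) ↓ p)) ↔ ((r ↓ s) ↔ r))) = False ↔ True = False
r ⊕ ((s ↓ r) ↔ (((s ↑ (u ↔ p)) ↓ (p ↓ (s ↔ u))) ↓ ¬((r ↔ ((r ↓ s) ↓ p)) ↔ ((r ↓ s) ↔ r)))) = True ⊕ False = True

True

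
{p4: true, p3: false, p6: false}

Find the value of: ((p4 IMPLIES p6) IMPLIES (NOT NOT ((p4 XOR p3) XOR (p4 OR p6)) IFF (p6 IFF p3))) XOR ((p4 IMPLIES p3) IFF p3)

p4 IMPLIES p6 = true IMPLIES false = false
p4 XOR p3 = true XOR false = true
p4 OR p6 = true OR false = true
(p4 XOR p3) XOR (p4 OR p6) = true XOR true = false
NOT ((p4 XOR p3) XOR (p4 OR p6)) = NOT false = true
NOT NOT ((p4 XOR p3) XOR (p4 OR p6)) = NOT true = false
p6 IFF p3 = false IFF false = true
NOT NOT ((p4 XOR p3) XOR (p4 OR p6)) IFF (p6 IFF p3) = false IFF true = false
(p4 IMPLIES p6) IMPLIES (NOT NOT ((p4 XOR p3) XOR (p4 OR p6)) IFF (p6 IFF p3)) = false IMPLIES false = true
p4 IMPLIES p3 = true IMPLIES false = false
(p4 IMPLIES p3) IFF p3 = false IFF false = true
((p4 IMPLIES p6) IMPLIES (NOT NOT ((p4 XOR p3) XOR (p4 OR p6)) IFF (p6 IFF p3))) XOR ((p4 IMPLIES p3) IFF p3) = true XOR true = false

false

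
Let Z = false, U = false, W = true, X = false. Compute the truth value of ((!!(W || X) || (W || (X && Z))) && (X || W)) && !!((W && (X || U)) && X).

W || X = true || false = true
!(W || X) = !true = false
!!(W || X) = !false = true
X && Z = false && false = false
W || (X && Z) = true || false = true
!!(W || X) || (W || (X && Z)) = true || true = true
X || W = false || true = true
(!!(W || X) || (W || (X && Z))) && (X || W) = true && true = true
X || U = false || false = false
W && (X || U) = true && false = false
(W && (X || U)) && X = false && false = false
!((W && (X || U)) && X) = !false = true
!!((W && (X || U)) && X) = !true = false
((!!(W || X) || (W || (X && Z))) && (X || W)) && !!((W && (X || U)) && X) = true && false = false

false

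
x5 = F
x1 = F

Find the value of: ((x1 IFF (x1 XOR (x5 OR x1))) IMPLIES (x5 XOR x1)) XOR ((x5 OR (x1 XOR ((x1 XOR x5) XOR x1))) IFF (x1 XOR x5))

x5 OR x1 = F OR F = F
x1 XOR (x5 OR x1) = F XOR F = F
x1 IFF (x1 XOR (x5 OR x1)) = F IFF F = T
x5 XOR x1 = F XOR F = F
(x1 IFF (x1 XOR (x5 OR x1))) IMPLIES (x5 XOR x1) = T IMPLIES F = F
x1 XOR x5 = F XOR F = F
(x1 XOR x5) XOR x1 = F XOR F = F
x1 XOR ((x1 XOR x5) XOR x1) = F XOR F = F
x5 OR (x1 XOR ((x1 XOR x5) XOR x1)) = F OR F = F
x1 XOR x5 = F XOR F = F
(x5 OR (x1 XOR ((x1 XOR x5) XOR x1))) IFF (x1 XOR x5) = F IFF F = T
((x1 IFF (x1 XOR (x5 OR x1))) IMPLIES (x5 XOR x1)) XOR ((x5 OR (x1 XOR ((x1 XOR x5) XOR x1))) IFF (x1 XOR x5)) = F XOR T = T

T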